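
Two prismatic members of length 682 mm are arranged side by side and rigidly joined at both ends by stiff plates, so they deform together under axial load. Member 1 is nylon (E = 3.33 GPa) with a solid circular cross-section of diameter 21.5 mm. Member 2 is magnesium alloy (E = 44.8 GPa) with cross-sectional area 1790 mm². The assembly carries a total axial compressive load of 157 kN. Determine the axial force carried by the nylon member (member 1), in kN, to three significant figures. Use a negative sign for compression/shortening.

-2.33 kN

A_1 = 363.1 mm².
Equal strain + equilibrium ⇒ each member carries load in proportion to AE: A₁E₁ = 1209000 N, A₂E₂ = 80190000 N, ΣAE = 81400000 N.
F₁ = P·A₁E₁/ΣAE = -157000·1209000/81400000 = -2332 N.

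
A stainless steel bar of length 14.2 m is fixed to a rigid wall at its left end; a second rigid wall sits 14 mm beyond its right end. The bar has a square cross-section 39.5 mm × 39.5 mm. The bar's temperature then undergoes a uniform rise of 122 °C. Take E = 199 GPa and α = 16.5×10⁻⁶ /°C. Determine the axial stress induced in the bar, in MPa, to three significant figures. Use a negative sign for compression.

Free thermal expansion αLΔT = 16.5e-6 · 14200 · 122 = 28.58 mm.
The walls engage after the gap closes; constrained expansion = 28.58 − 14 = 14.58 mm.
The walls impose strain ε = −(14.58)/14200 = -1.0271e-03; σ = Eε = 199000 · -1.0271e-03 = -204.4 MPa.

-204 MPa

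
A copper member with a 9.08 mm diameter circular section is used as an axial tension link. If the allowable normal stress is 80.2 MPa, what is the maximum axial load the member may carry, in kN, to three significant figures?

A = 64.75 mm².
P_max = σ_allow · A = 80.2 · 64.75 = 5193 N = 5.193 kN.

5.19 kN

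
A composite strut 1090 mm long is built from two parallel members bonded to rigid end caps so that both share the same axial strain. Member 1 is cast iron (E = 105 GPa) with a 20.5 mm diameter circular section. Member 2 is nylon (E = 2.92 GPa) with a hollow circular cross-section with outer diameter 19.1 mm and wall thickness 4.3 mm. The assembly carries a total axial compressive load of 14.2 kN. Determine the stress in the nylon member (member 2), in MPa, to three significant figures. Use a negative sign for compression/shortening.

A_1 = 330.1 mm².
A_2 = 199.9 mm².
Equal strain + equilibrium ⇒ each member carries load in proportion to AE: A₁E₁ = 34660000 N, A₂E₂ = 583800 N, ΣAE = 35240000 N.
σ₂ = P·E₂/ΣAE = -14200·2920/35240000 = -1.177 MPa.

-1.18 MPa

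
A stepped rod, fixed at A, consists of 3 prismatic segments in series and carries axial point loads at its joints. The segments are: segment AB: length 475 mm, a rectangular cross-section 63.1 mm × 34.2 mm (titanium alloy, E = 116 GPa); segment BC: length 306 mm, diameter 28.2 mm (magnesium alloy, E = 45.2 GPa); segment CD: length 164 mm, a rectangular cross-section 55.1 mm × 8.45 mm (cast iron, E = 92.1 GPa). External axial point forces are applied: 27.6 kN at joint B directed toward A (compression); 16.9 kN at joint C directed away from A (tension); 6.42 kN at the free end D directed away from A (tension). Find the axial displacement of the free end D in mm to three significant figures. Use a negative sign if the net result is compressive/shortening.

Internal axial forces (sectioning from the free end, tension +): N_CD = 6.42 kN, N_BC = 23.32 kN, N_AB = -4.28 kN.
A_AB = 2158 mm².
A_BC = 624.6 mm².
A_CD = 465.6 mm².
δ_AB = -4280·475/(2158·116000) = -0.008121 mm
δ_BC = 23320·306/(624.6·45200) = 0.2528 mm
δ_CD = 6420·164/(465.6·92100) = 0.02455 mm
δ = Σδ_i = 0.2692 mm.

0.269 mm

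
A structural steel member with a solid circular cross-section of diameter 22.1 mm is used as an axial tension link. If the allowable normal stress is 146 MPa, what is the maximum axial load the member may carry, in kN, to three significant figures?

A = 383.6 mm².
P_max = σ_allow · A = 146 · 383.6 = 56010 N = 56.01 kN.

56.0 kN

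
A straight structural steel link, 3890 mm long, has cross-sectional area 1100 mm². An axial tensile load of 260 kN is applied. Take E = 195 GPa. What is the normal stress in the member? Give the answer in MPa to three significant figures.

236 MPa

σ = N/A = 260000/1100 = 236.4 MPa.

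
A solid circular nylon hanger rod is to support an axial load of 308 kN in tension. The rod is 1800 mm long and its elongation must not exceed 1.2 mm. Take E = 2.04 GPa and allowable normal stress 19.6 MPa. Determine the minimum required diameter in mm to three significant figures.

537 mm

Required area A ≥ P/σ_allow = 308000/19.6 = 15710 mm².
For a solid circular section, d ≥ √(4A/π) = 141.4 mm.
Elongation limit: A ≥ PL/(Eδ_allow) = 308000·1800/(2040·1.2) = 226500 mm² ⇒ d ≥ 537 mm.
The elongation limit governs.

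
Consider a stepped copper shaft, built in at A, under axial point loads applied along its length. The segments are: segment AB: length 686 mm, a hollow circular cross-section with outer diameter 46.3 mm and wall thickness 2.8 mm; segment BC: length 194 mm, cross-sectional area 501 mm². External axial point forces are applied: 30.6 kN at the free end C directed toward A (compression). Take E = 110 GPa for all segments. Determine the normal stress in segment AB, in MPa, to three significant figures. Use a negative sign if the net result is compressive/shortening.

-80.0 MPa

Internal axial forces (sectioning from the free end, tension +): N_BC = -30.6 kN, N_AB = -30.6 kN.
A_AB = 382.6 mm².
σ_AB = N_AB/A_AB = -30600/382.6 = -79.97 MPa.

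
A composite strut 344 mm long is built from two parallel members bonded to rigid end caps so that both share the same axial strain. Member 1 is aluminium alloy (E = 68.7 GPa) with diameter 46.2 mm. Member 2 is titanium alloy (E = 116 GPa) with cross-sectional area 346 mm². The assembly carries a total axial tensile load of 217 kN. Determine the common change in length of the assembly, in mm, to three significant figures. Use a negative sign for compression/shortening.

A_1 = 1676 mm².
Equal strain + equilibrium ⇒ each member carries load in proportion to AE: A₁E₁ = 115200000 N, A₂E₂ = 40140000 N, ΣAE = 155300000 N.
δ = PL/ΣAE = 217000·344/155300000 = 0.4807 mm.

0.481 mm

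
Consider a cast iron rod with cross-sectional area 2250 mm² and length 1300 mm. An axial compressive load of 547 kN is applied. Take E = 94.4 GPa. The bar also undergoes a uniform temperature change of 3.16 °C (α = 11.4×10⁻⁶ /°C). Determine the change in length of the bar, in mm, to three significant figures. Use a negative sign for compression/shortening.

δ_mech = NL/(AE) = -547000·1300/(2250·94400) = -3.348 mm.
δ_thermal = αLΔT = 11.4e-6·1300·3.16 = 0.04683 mm.
δ = δ_mech + δ_thermal = -3.301 mm.

-3.30 mm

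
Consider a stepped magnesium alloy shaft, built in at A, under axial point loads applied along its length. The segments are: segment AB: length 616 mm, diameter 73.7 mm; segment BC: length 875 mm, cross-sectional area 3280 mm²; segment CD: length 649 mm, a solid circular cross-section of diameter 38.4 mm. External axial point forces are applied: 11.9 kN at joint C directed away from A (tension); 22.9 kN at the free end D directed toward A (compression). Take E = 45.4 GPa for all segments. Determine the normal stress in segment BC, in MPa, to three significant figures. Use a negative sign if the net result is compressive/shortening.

-3.35 MPa

Internal axial forces (sectioning from the free end, tension +): N_CD = -22.9 kN, N_BC = -11 kN, N_AB = -11 kN.
σ_BC = N_BC/A_BC = -11000/3280 = -3.354 MPa.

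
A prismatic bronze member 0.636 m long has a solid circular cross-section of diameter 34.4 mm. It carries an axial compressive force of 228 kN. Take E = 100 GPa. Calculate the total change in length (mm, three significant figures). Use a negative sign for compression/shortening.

A = 929.4 mm².
δ_mech = NL/(AE) = -228000·636/(929.4·100000) = -1.56 mm.

-1.56 mm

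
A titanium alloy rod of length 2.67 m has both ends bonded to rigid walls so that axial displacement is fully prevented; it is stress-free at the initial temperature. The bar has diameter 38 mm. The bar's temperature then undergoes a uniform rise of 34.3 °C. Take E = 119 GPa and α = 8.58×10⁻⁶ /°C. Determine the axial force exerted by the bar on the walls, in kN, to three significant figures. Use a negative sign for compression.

Free thermal expansion αLΔT = 8.58e-6 · 2670 · 34.3 = 0.7858 mm.
The walls impose strain ε = −(0.7858)/2670 = -2.9429e-04; σ = Eε = 119000 · -2.9429e-04 = -35.02 MPa.
Wall reaction R = σ·A = -35.02·1134 = -39720 N = -39.72 kN.

-39.7 kN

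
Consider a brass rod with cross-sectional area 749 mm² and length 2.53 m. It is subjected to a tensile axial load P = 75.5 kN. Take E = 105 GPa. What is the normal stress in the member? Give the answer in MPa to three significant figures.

σ = N/A = 75500/749 = 100.8 MPa.

101 MPa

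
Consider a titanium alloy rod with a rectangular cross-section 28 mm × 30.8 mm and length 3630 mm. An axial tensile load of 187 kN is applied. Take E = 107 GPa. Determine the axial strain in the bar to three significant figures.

A = 862.4 mm².
σ = N/A = 216.8 MPa; ε = σ/E = 216.8/107000 = 2.027e-03.

0.00203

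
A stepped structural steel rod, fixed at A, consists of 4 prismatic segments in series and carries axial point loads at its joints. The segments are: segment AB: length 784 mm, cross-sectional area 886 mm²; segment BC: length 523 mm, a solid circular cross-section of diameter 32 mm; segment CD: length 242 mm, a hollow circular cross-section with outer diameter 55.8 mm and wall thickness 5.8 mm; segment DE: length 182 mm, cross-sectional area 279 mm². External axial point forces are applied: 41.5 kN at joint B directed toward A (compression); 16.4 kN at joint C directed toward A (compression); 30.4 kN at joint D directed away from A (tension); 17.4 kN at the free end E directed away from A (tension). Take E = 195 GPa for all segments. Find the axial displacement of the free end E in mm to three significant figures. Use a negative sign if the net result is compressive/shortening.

0.182 mm

Internal axial forces (sectioning from the free end, tension +): N_DE = 17.4 kN, N_CD = 47.8 kN, N_BC = 31.4 kN, N_AB = -10.1 kN.
A_BC = 804.2 mm².
A_CD = 911.1 mm².
δ_AB = -10100·784/(886·195000) = -0.04583 mm
δ_BC = 31400·523/(804.2·195000) = 0.1047 mm
δ_CD = 47800·242/(911.1·195000) = 0.06511 mm
δ_DE = 17400·182/(279·195000) = 0.05821 mm
δ = Σδ_i = 0.1822 mm.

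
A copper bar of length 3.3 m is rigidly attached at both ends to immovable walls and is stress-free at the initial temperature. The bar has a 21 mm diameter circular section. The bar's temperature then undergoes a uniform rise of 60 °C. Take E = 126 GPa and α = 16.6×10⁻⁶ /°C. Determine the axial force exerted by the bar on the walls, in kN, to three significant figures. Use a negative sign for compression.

-43.5 kN

Free thermal expansion αLΔT = 16.6e-6 · 3300 · 60 = 3.287 mm.
The walls impose strain ε = −(3.287)/3300 = -9.9600e-04; σ = Eε = 126000 · -9.9600e-04 = -125.5 MPa.
Wall reaction R = σ·A = -125.5·346.4 = -43470 N = -43.47 kN.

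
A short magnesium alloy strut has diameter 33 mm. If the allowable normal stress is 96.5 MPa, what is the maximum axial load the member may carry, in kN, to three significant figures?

82.5 kN

A = 855.3 mm².
P_max = σ_allow · A = 96.5 · 855.3 = 82540 N = 82.54 kN.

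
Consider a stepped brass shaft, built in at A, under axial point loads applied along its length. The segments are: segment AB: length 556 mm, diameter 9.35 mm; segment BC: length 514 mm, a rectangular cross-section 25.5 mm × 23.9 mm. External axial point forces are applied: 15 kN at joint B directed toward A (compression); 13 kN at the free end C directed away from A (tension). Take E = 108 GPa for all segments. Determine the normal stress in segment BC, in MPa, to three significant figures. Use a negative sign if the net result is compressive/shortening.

21.3 MPa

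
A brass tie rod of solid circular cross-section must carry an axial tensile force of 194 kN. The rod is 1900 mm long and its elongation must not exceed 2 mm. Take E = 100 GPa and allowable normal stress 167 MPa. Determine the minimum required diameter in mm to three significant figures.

Required area A ≥ P/σ_allow = 194000/167 = 1162 mm².
For a solid circular section, d ≥ √(4A/π) = 38.46 mm.
Elongation limit: A ≥ PL/(Eδ_allow) = 194000·1900/(100000·2) = 1843 mm² ⇒ d ≥ 48.44 mm.
The elongation limit governs.

48.4 mm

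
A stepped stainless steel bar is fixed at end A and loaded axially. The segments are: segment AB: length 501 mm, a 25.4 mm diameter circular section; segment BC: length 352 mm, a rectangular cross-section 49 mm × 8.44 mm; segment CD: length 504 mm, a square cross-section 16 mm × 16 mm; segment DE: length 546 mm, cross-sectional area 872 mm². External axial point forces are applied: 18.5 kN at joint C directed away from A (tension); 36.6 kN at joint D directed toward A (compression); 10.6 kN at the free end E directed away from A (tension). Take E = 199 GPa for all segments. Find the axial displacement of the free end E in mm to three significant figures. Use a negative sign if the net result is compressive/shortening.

-0.293 mm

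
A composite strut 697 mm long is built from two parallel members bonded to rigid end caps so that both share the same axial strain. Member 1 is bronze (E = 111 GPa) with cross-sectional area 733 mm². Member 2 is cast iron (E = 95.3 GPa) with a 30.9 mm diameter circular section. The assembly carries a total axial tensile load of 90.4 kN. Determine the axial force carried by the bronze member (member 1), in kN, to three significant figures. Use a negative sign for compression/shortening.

A_2 = 749.9 mm².
Equal strain + equilibrium ⇒ each member carries load in proportion to AE: A₁E₁ = 81360000 N, A₂E₂ = 71470000 N, ΣAE = 152800000 N.
F₁ = P·A₁E₁/ΣAE = 90400·81360000/152800000 = 48130 N.

48.1 kN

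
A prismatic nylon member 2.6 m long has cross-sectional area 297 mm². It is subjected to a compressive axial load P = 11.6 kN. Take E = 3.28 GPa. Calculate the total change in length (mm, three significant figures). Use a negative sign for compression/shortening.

δ_mech = NL/(AE) = -11600·2600/(297·3280) = -30.96 mm.

-31.0 mm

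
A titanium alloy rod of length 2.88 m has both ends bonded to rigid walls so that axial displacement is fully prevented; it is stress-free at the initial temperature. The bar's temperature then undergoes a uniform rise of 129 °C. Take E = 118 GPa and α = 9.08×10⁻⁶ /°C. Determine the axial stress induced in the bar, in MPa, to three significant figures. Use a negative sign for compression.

-138 MPa

Free thermal expansion αLΔT = 9.08e-6 · 2880 · 129 = 3.373 mm.
The walls impose strain ε = −(3.373)/2880 = -1.1713e-03; σ = Eε = 118000 · -1.1713e-03 = -138.2 MPa.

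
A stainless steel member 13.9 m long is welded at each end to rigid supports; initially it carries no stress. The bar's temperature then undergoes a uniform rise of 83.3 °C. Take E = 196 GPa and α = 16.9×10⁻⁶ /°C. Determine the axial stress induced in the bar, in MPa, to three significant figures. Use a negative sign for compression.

Free thermal expansion αLΔT = 16.9e-6 · 13900 · 83.3 = 19.57 mm.
The walls impose strain ε = −(19.57)/13900 = -1.4078e-03; σ = Eε = 196000 · -1.4078e-03 = -275.9 MPa.

-276 MPa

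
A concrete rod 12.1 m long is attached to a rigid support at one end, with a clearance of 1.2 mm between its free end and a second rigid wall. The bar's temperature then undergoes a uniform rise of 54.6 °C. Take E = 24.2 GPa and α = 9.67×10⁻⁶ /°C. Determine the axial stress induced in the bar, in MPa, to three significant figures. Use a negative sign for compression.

Free thermal expansion αLΔT = 9.67e-6 · 12100 · 54.6 = 6.389 mm.
The walls engage after the gap closes; constrained expansion = 6.389 − 1.2 = 5.189 mm.
The walls impose strain ε = −(5.189)/12100 = -4.2881e-04; σ = Eε = 24200 · -4.2881e-04 = -10.38 MPa.

-10.4 MPa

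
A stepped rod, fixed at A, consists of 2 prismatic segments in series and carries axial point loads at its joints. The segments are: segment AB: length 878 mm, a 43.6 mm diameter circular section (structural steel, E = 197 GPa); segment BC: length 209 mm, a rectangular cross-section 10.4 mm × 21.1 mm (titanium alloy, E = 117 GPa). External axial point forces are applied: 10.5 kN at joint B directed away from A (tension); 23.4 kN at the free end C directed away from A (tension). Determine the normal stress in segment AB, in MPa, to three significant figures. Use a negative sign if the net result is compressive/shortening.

22.7 MPa

Internal axial forces (sectioning from the free end, tension +): N_BC = 23.4 kN, N_AB = 33.9 kN.
A_AB = 1493 mm².
σ_AB = N_AB/A_AB = 33900/1493 = 22.71 MPa.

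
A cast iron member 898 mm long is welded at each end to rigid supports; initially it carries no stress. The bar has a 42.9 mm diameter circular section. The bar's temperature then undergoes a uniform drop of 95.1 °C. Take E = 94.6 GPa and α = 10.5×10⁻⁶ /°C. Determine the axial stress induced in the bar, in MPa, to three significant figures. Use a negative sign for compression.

94.5 MPa

Free thermal expansion αLΔT = 10.5e-6 · 898 · -95.1 = -0.8967 mm.
The walls impose strain ε = −(-0.8967)/898 = 9.9855e-04; σ = Eε = 94600 · 9.9855e-04 = 94.46 MPa.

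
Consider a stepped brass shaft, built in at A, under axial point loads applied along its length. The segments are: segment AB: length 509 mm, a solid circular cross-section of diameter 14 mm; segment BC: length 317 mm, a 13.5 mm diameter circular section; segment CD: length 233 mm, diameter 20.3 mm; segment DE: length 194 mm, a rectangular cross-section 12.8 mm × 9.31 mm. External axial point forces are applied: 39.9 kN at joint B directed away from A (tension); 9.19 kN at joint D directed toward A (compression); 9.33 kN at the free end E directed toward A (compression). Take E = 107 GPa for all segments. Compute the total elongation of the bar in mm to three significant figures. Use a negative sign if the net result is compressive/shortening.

0.0108 mm

Internal axial forces (sectioning from the free end, tension +): N_DE = -9.33 kN, N_CD = -18.52 kN, N_BC = -18.52 kN, N_AB = 21.38 kN.
A_AB = 153.9 mm².
A_BC = 143.1 mm².
A_CD = 323.7 mm².
A_DE = 119.2 mm².
δ_AB = 21380·509/(153.9·107000) = 0.6607 mm
δ_BC = -18520·317/(143.1·107000) = -0.3833 mm
δ_CD = -18520·233/(323.7·107000) = -0.1246 mm
δ_DE = -9330·194/(119.2·107000) = -0.142 mm
δ = Σδ_i = 0.01081 mm.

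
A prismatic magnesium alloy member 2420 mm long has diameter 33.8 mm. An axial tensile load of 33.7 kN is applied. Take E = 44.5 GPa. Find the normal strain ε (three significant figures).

A = 897.3 mm².
σ = N/A = 37.56 MPa; ε = σ/E = 37.56/44500 = 8.440e-04.

8.44e-04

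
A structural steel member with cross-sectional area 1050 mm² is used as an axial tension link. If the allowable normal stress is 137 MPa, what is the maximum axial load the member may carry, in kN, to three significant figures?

144 kN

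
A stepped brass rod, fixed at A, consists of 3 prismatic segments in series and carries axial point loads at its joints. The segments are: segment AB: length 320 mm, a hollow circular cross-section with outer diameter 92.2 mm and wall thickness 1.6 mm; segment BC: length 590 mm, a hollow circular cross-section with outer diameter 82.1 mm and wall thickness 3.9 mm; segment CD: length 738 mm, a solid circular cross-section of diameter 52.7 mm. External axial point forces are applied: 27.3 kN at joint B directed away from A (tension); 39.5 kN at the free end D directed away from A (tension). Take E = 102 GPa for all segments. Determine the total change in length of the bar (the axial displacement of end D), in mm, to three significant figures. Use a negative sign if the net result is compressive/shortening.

0.830 mm

Internal axial forces (sectioning from the free end, tension +): N_CD = 39.5 kN, N_BC = 39.5 kN, N_AB = 66.8 kN.
A_AB = 455.4 mm².
A_BC = 958.1 mm².
A_CD = 2181 mm².
δ_AB = 66800·320/(455.4·102000) = 0.4602 mm
δ_BC = 39500·590/(958.1·102000) = 0.2385 mm
δ_CD = 39500·738/(2181·102000) = 0.131 mm
δ = Σδ_i = 0.8297 mm.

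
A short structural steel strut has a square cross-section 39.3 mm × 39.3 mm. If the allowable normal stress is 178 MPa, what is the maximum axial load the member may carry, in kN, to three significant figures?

275 kN

A = 1544 mm².
P_max = σ_allow · A = 178 · 1544 = 274900 N = 274.9 kN.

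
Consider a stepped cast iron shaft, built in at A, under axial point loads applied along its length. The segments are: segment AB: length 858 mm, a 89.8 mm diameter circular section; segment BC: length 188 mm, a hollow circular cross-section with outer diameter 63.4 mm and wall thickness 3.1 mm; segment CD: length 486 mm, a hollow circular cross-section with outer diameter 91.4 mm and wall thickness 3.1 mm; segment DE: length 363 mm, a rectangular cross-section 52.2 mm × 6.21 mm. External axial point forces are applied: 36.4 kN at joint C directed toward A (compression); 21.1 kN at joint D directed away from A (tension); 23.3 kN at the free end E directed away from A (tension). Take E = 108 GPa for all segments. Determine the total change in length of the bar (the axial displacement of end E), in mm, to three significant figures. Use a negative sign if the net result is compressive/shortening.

Internal axial forces (sectioning from the free end, tension +): N_DE = 23.3 kN, N_CD = 44.4 kN, N_BC = 8 kN, N_AB = 8 kN.
A_AB = 6333 mm².
A_BC = 587.3 mm².
A_CD = 859.9 mm².
A_DE = 324.2 mm².
δ_AB = 8000·858/(6333·108000) = 0.01003 mm
δ_BC = 8000·188/(587.3·108000) = 0.02371 mm
δ_CD = 44400·486/(859.9·108000) = 0.2323 mm
δ_DE = 23300·363/(324.2·108000) = 0.2416 mm
δ = Σδ_i = 0.5077 mm.

0.508 mm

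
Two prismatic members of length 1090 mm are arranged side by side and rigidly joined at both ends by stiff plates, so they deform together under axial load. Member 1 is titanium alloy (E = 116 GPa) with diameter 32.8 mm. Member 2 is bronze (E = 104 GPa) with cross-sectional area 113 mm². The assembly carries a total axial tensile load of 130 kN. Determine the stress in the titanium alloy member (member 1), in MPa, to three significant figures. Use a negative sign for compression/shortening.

137 MPa

A_1 = 845 mm².
Equal strain + equilibrium ⇒ each member carries load in proportion to AE: A₁E₁ = 98020000 N, A₂E₂ = 11750000 N, ΣAE = 109800000 N.
σ₁ = P·E₁/ΣAE = 130000·116000/109800000 = 137.4 MPa.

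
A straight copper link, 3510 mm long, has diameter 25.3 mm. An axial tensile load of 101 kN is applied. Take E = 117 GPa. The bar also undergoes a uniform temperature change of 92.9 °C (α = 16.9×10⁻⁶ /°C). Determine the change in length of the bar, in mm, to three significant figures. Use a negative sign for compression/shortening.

A = 502.7 mm².
δ_mech = NL/(AE) = 101000·3510/(502.7·117000) = 6.027 mm.
δ_thermal = αLΔT = 16.9e-6·3510·92.9 = 5.511 mm.
δ = δ_mech + δ_thermal = 11.54 mm.

11.5 mm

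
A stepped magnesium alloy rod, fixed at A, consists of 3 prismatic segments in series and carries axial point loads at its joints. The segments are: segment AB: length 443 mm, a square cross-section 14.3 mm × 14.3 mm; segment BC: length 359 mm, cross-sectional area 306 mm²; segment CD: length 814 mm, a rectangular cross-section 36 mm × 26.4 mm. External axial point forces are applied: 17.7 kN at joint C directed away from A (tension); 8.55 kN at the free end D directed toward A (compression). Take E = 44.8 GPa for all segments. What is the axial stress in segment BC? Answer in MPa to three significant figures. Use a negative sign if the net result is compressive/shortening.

29.9 MPa

Internal axial forces (sectioning from the free end, tension +): N_CD = -8.55 kN, N_BC = 9.15 kN, N_AB = 9.15 kN.
σ_BC = N_BC/A_BC = 9150/306 = 29.9 MPa.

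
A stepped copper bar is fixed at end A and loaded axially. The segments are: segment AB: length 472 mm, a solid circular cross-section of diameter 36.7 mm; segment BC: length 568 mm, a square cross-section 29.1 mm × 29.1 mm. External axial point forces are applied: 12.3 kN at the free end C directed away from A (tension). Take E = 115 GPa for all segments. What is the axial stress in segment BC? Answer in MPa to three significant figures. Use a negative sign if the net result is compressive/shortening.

14.5 MPa

Internal axial forces (sectioning from the free end, tension +): N_BC = 12.3 kN, N_AB = 12.3 kN.
A_BC = 846.8 mm².
σ_BC = N_BC/A_BC = 12300/846.8 = 14.53 MPa.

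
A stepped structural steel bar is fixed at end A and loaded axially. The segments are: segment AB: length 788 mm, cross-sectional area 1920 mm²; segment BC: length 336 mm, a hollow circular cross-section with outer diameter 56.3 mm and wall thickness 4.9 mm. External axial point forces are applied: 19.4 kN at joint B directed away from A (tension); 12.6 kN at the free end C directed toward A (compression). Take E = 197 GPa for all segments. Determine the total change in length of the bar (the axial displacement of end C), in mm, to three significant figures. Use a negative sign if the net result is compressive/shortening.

-0.0130 mm

Internal axial forces (sectioning from the free end, tension +): N_BC = -12.6 kN, N_AB = 6.8 kN.
A_BC = 791.2 mm².
δ_AB = 6800·788/(1920·197000) = 0.01417 mm
δ_BC = -12600·336/(791.2·197000) = -0.02716 mm
δ = Σδ_i = -0.01299 mm.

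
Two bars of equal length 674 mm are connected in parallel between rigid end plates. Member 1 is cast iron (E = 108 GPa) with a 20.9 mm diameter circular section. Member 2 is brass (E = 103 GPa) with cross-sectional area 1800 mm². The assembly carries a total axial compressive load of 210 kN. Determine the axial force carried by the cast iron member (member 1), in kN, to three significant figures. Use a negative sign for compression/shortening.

A_1 = 343.1 mm².
Equal strain + equilibrium ⇒ each member carries load in proportion to AE: A₁E₁ = 37050000 N, A₂E₂ = 185400000 N, ΣAE = 222500000 N.
F₁ = P·A₁E₁/ΣAE = -210000·37050000/222500000 = -34980 N.

-35.0 kN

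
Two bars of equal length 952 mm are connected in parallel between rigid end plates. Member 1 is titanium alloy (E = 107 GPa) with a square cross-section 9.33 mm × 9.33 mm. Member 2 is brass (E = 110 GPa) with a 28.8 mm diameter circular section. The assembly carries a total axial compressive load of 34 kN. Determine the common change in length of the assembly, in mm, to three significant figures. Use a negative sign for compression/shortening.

-0.400 mm

A_1 = 87.05 mm².
A_2 = 651.4 mm².
Equal strain + equilibrium ⇒ each member carries load in proportion to AE: A₁E₁ = 9314000 N, A₂E₂ = 71660000 N, ΣAE = 80970000 N.
δ = PL/ΣAE = -34000·952/80970000 = -0.3997 mm.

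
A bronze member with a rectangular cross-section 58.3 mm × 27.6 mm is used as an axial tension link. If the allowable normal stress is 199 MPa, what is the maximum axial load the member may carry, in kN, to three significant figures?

A = 1609 mm².
P_max = σ_allow · A = 199 · 1609 = 320200 N = 320.2 kN.

320 kN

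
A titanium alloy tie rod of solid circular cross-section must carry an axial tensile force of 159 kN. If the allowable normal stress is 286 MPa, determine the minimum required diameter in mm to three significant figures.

Required area A ≥ P/σ_allow = 159000/286 = 555.9 mm².
For a solid circular section, d ≥ √(4A/π) = 26.61 mm.

26.6 mm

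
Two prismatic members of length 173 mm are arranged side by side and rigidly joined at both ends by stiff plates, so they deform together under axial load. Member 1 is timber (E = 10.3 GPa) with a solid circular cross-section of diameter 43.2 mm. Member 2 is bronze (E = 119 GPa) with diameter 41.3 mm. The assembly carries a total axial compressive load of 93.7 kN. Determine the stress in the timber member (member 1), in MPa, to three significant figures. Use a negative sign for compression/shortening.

-5.53 MPa

A_1 = 1466 mm².
A_2 = 1340 mm².
Equal strain + equilibrium ⇒ each member carries load in proportion to AE: A₁E₁ = 15100000 N, A₂E₂ = 159400000 N, ΣAE = 174500000 N.
σ₁ = P·E₁/ΣAE = -93700·10300/174500000 = -5.53 MPa.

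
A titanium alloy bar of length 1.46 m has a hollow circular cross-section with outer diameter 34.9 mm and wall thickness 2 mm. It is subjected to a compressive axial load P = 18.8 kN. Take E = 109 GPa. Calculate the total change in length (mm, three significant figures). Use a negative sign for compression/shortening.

-1.22 mm

A = 206.7 mm².
δ_mech = NL/(AE) = -18800·1460/(206.7·109000) = -1.218 mm.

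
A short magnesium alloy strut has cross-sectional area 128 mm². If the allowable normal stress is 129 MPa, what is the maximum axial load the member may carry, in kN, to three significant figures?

16.5 kN

P_max = σ_allow · A = 129 · 128 = 16510 N = 16.51 kN.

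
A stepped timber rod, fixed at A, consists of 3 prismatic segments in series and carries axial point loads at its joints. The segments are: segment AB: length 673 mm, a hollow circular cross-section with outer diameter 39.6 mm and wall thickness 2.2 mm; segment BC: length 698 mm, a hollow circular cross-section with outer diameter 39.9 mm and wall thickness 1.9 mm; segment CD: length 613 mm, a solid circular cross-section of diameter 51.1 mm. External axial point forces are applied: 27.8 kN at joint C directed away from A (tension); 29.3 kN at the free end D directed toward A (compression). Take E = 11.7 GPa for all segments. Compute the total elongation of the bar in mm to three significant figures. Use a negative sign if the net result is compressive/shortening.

-1.48 mm

Internal axial forces (sectioning from the free end, tension +): N_CD = -29.3 kN, N_BC = -1.5 kN, N_AB = -1.5 kN.
A_AB = 258.5 mm².
A_BC = 226.8 mm².
A_CD = 2051 mm².
δ_AB = -1500·673/(258.5·11700) = -0.3338 mm
δ_BC = -1500·698/(226.8·11700) = -0.3945 mm
δ_CD = -29300·613/(2051·11700) = -0.7485 mm
δ = Σδ_i = -1.477 mm.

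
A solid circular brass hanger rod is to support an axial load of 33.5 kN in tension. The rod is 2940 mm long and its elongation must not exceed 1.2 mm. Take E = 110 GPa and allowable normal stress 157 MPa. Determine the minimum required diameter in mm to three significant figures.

30.8 mm

Required area A ≥ P/σ_allow = 33500/157 = 213.4 mm².
For a solid circular section, d ≥ √(4A/π) = 16.48 mm.
Elongation limit: A ≥ PL/(Eδ_allow) = 33500·2940/(110000·1.2) = 746.1 mm² ⇒ d ≥ 30.82 mm.
The elongation limit governs.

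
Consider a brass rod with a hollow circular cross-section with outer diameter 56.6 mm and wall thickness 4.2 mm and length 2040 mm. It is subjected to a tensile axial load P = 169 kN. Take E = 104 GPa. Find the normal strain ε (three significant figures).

A = 691.4 mm².
σ = N/A = 244.4 MPa; ε = σ/E = 244.4/104000 = 2.350e-03.

0.00235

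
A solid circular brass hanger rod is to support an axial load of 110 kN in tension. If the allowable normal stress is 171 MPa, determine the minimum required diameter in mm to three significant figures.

28.6 mm

Required area A ≥ P/σ_allow = 110000/171 = 643.3 mm².
For a solid circular section, d ≥ √(4A/π) = 28.62 mm.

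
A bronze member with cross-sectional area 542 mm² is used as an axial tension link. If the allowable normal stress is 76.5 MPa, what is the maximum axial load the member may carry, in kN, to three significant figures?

P_max = σ_allow · A = 76.5 · 542 = 41460 N = 41.46 kN.

41.5 kN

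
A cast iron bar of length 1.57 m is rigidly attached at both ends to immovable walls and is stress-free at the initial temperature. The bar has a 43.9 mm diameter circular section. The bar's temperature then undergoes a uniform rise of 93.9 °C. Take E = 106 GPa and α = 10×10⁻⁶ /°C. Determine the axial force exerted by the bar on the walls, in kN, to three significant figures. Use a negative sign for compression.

-151 kN

Free thermal expansion αLΔT = 10e-6 · 1570 · 93.9 = 1.474 mm.
The walls impose strain ε = −(1.474)/1570 = -9.3900e-04; σ = Eε = 106000 · -9.3900e-04 = -99.53 MPa.
Wall reaction R = σ·A = -99.53·1514 = -150700 N = -150.7 kN.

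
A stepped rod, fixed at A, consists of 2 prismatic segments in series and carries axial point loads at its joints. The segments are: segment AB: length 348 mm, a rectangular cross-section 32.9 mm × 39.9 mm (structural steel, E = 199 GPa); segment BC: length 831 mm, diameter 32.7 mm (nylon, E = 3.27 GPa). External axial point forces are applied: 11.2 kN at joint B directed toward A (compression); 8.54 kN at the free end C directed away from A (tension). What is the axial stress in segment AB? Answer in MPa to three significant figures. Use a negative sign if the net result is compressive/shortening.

-2.03 MPa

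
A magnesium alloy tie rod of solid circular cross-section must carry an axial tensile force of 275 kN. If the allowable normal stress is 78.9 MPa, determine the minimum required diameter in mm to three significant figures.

Required area A ≥ P/σ_allow = 275000/78.9 = 3485 mm².
For a solid circular section, d ≥ √(4A/π) = 66.62 mm.

66.6 mm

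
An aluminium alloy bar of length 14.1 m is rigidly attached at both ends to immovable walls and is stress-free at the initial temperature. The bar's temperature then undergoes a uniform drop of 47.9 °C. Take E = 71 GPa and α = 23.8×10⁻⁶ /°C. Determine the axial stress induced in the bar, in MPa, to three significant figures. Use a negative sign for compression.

80.9 MPa

Free thermal expansion αLΔT = 23.8e-6 · 14100 · -47.9 = -16.07 mm.
The walls impose strain ε = −(-16.07)/14100 = 1.1400e-03; σ = Eε = 71000 · 1.1400e-03 = 80.94 MPa.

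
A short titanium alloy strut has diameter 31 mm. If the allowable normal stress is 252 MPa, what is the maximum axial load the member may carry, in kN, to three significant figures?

190 kN

A = 754.8 mm².
P_max = σ_allow · A = 252 · 754.8 = 190200 N = 190.2 kN.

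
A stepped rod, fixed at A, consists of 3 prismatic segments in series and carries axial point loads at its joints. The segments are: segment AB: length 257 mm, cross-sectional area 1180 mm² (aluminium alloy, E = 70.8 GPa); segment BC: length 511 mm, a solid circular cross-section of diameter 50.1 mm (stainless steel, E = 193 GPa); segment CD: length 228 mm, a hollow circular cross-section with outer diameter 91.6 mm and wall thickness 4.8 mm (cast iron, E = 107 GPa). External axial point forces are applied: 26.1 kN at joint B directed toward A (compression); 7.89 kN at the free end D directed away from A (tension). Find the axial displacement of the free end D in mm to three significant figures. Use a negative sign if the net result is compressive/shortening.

-0.0326 mm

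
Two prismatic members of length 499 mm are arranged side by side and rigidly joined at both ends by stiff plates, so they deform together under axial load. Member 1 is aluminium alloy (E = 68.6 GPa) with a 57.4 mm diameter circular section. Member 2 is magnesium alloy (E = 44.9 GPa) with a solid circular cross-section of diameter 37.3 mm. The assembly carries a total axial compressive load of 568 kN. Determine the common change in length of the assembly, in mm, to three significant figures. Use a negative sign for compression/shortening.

A_1 = 2588 mm².
A_2 = 1093 mm².
Equal strain + equilibrium ⇒ each member carries load in proportion to AE: A₁E₁ = 177500000 N, A₂E₂ = 49060000 N, ΣAE = 226600000 N.
δ = PL/ΣAE = -568000·499/226600000 = -1.251 mm.

-1.25 mm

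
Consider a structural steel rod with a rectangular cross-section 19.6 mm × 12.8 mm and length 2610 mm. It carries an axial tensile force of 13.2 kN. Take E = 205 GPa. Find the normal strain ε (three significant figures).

2.57e-04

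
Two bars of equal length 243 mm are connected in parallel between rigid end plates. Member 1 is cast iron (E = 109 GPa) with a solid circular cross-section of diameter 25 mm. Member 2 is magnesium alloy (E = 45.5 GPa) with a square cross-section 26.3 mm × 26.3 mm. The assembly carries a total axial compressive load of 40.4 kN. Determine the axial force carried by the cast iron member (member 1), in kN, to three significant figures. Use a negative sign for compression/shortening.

A_1 = 490.9 mm².
A_2 = 691.7 mm².
Equal strain + equilibrium ⇒ each member carries load in proportion to AE: A₁E₁ = 53510000 N, A₂E₂ = 31470000 N, ΣAE = 84980000 N.
F₁ = P·A₁E₁/ΣAE = -40400·53510000/84980000 = -25440 N.

-25.4 kN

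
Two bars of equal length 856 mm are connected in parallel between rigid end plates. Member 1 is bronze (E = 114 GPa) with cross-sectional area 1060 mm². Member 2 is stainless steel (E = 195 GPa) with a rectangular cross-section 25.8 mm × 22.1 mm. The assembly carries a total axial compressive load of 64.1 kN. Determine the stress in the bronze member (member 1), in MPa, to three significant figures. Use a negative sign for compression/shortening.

-31.5 MPa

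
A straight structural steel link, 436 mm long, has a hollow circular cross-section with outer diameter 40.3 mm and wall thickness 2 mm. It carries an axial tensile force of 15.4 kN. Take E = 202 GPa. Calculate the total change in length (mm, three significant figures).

A = 240.6 mm².
δ_mech = NL/(AE) = 15400·436/(240.6·202000) = 0.1381 mm.

0.138 mm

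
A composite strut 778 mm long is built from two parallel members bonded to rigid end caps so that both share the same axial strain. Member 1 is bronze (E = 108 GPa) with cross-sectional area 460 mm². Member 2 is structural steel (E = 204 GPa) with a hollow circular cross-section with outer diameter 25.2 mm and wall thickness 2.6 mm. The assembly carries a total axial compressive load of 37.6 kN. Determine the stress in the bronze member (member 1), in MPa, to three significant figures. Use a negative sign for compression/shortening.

A_2 = 184.6 mm².
Equal strain + equilibrium ⇒ each member carries load in proportion to AE: A₁E₁ = 49680000 N, A₂E₂ = 37660000 N, ΣAE = 87340000 N.
σ₁ = P·E₁/ΣAE = -37600·108000/87340000 = -46.5 MPa.

-46.5 MPa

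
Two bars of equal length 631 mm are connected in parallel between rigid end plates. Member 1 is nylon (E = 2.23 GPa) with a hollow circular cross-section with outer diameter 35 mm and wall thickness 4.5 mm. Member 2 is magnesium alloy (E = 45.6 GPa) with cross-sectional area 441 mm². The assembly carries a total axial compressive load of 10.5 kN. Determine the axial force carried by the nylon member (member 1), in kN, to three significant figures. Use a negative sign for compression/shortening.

A_1 = 431.2 mm².
Equal strain + equilibrium ⇒ each member carries load in proportion to AE: A₁E₁ = 961500 N, A₂E₂ = 20110000 N, ΣAE = 21070000 N.
F₁ = P·A₁E₁/ΣAE = -10500·961500/21070000 = -479.1 N.

-0.479 kN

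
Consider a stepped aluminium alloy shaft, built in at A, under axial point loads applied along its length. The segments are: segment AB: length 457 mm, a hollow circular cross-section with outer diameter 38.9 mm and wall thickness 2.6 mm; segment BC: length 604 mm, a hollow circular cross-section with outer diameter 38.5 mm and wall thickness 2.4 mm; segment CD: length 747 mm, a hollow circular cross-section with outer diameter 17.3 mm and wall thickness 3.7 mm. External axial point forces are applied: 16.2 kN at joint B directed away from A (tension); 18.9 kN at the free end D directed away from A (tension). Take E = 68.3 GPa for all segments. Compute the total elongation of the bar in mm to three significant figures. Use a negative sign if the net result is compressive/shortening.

Internal axial forces (sectioning from the free end, tension +): N_CD = 18.9 kN, N_BC = 18.9 kN, N_AB = 35.1 kN.
A_AB = 296.5 mm².
A_BC = 272.2 mm².
A_CD = 158.1 mm².
δ_AB = 35100·457/(296.5·68300) = 0.7921 mm
δ_BC = 18900·604/(272.2·68300) = 0.6141 mm
δ_CD = 18900·747/(158.1·68300) = 1.308 mm
δ = Σδ_i = 2.714 mm.

2.71 mm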